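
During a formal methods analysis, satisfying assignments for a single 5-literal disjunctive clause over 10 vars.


Step 1: Total=2^10=1024
Step 2: Unsat when all 5 false: 2^5=32
Step 3: Sat=1024-32=992

992


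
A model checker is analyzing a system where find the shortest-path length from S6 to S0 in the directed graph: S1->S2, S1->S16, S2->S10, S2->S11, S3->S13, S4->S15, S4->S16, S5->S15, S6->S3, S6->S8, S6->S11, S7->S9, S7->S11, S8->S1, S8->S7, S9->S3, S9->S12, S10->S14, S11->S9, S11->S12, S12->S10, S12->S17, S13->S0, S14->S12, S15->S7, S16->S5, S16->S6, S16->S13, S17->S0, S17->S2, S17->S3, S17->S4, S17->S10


BFS layer-by-layer from S6:
  dist 0: {S6}
  dist 1: {S3, S8, S11}
  dist 2: {S1, S7, S9, S12, S13}
  dist 3: {S0, S2, S10, S16, S17}
  -> S0 reached at distance 3
Shortest path length = 3

3


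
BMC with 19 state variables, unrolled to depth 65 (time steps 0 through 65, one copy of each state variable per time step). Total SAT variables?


BMC unrolls to depth k, creating one copy of each state var for steps 0..k.
Step count = 65 + 1 = 66 (steps 0 through 65)
Vars per step = 19
Total = 19 * 66 = 1254

1254


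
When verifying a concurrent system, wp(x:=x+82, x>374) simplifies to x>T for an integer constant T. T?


Formula: wp(x:=E, P) = P[E/x] (substitute E for x in postcondition)
Step 1: Postcondition: x>374
Step 2: Substitute x+82 for x: x+82>374
Step 3: Solve for x: x > 374-82 = 292

292


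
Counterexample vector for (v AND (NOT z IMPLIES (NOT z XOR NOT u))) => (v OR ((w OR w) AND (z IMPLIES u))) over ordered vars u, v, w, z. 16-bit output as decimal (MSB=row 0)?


F1 = (v AND (NOT z IMPLIES (NOT z XOR NOT u)))
F2 = (v OR ((w OR w) AND (z IMPLIES u)))
Counterexample to F1=>F2 is where F1=1 and F2=0.
Evaluate each row (bits = u,v,w,z, MSB first):
  row 0 [0000]: F1=0 F2=0 -> F1&~F2 -> 0
  row 1 [0001]: F1=0 F2=0 -> F1&~F2 -> 0
  row 2 [0010]: F1=0 F2=1 -> F1&~F2 -> 0
  row 3 [0011]: F1=0 F2=0 -> F1&~F2 -> 0
  row 4 [0100]: F1=0 F2=1 -> F1&~F2 -> 0
  row 5 [0101]: F1=1 F2=1 -> F1&~F2 -> 0
  row 6 [0110]: F1=0 F2=1 -> F1&~F2 -> 0
  row 7 [0111]: F1=1 F2=1 -> F1&~F2 -> 0
  row 8 [1000]: F1=0 F2=0 -> F1&~F2 -> 0
  row 9 [1001]: F1=0 F2=0 -> F1&~F2 -> 0
  row 10 [1010]: F1=0 F2=1 -> F1&~F2 -> 0
  row 11 [1011]: F1=0 F2=1 -> F1&~F2 -> 0
  row 12 [1100]: F1=1 F2=1 -> F1&~F2 -> 0
  row 13 [1101]: F1=1 F2=1 -> F1&~F2 -> 0
  row 14 [1110]: F1=1 F2=1 -> F1&~F2 -> 0
  row 15 [1111]: F1=1 F2=1 -> F1&~F2 -> 0
Full result column, 4 rows per line (u,v fixed per line; w,z runs 00..11 left to right):
  rows 0-3 [u,v=00]: 0000  = hex 0
  rows 4-7 [u,v=01]: 0000  = hex 0
  rows 8-11 [u,v=10]: 0000  = hex 0
  rows 12-15 [u,v=11]: 0000  = hex 0
Counterexample vector (row 0 .. row 15) = 0000000000000000
Output column grouped in 4s = 0000 0000 0000 0000 = 0x0000
Convert to decimal digit by digit (value = value*16 + digit):
  0 -> 0
  0*16 + 0 = 0
  0*16 + 0 = 0
  0*16 + 0 = 0
Decimal = 0

0


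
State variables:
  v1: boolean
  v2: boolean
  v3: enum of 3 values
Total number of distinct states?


State space = product of domain sizes of all variables.
Domain sizes:
  v1 (boolean): 2
  v2 (boolean): 2
  v3 (enum of 3 values): 3
Product = 2 * 2 * 3 = 12

12


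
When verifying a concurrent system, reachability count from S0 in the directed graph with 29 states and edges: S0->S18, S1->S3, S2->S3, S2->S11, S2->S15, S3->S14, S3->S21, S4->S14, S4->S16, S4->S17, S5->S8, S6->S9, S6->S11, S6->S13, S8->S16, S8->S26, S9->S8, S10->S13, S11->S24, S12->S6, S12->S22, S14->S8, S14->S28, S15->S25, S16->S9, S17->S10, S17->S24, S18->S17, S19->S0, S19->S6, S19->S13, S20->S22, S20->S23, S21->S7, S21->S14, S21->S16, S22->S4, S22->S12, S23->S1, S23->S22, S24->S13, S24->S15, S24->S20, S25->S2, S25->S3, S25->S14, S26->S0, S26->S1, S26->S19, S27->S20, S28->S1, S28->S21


BFS from S0:
  layer 0: {S0}
  layer 1: {S18}
  layer 2: {S17}
  layer 3: {S10, S24}
  layer 4: {S13, S15, S20}
  layer 5: {S22, S23, S25}
  layer 6: {S1, S2, S3, S4, S12, S14}
  layer 7: {S6, S8, S11, S16, S21, S28}
  layer 8: {S7, S9, S26}
  layer 9: {S19}
Reachable set: {S0, S1, S2, S3, S4, S6, S7, S8, S9, S10, S11, S12, S13, S14, S15, S16, S17, S18, S19, S20, S21, S22, S23, S24, S25, S26, S28}
Count = 27

27


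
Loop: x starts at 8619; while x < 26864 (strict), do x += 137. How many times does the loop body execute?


Step 1: x goes from 8619 toward 26864 by 137; the body runs while x<26864, so iterations = ceil((bound-start)/step)
Step 2: Distance=18245
Step 3: ceil(18245/137)=134

134


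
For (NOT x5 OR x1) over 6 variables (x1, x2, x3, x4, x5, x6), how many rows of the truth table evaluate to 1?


Formula: (NOT x5 OR x1) over 6 vars (64 rows)
Evaluate each row (x1, x2, x3, x4, x5, x6 as bits, MSB first):
  row 0 [000000]: (NOT 0 OR 0) -> 1
  row 1 [000001]: (NOT 0 OR 0) -> 1
  row 2 [000010]: (NOT 1 OR 0) -> 0
  row 3 [000011]: (NOT 1 OR 0) -> 0
  row 4 [000100]: (NOT 0 OR 0) -> 1
  (every remaining row is evaluated the same way; all 64 results are listed next)
Full result column, 8 rows per line (x1,x2,x3 fixed per line; x4,x5,x6 runs 000..111 left to right):
  rows 0-7 [x1,x2,x3=000]: 11001100  (ones: 4)
  rows 8-15 [x1,x2,x3=001]: 11001100  (ones: 4)
  rows 16-23 [x1,x2,x3=010]: 11001100  (ones: 4)
  rows 24-31 [x1,x2,x3=011]: 11001100  (ones: 4)
  rows 32-39 [x1,x2,x3=100]: 11111111  (ones: 8)
  rows 40-47 [x1,x2,x3=101]: 11111111  (ones: 8)
  rows 48-55 [x1,x2,x3=110]: 11111111  (ones: 8)
  rows 56-63 [x1,x2,x3=111]: 11111111  (ones: 8)
Count of 1-rows = 4+4+4+4+8+8+8+8 = 48

48


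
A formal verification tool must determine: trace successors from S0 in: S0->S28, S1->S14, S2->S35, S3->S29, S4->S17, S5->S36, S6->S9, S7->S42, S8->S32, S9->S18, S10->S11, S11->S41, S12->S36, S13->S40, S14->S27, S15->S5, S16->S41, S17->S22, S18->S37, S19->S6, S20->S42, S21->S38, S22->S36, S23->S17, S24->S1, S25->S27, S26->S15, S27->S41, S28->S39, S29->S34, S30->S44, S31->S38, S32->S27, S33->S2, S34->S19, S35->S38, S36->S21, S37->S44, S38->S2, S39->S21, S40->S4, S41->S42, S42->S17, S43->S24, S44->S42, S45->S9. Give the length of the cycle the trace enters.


Trace from S0 until a state repeats:
  S0 -> S28 -> S39 -> S21 -> S38 -> S2 -> S35 -> S38
S38 first seen at step 4, revisited at step 7.
Cycle length = 7 - 4 = 3

3


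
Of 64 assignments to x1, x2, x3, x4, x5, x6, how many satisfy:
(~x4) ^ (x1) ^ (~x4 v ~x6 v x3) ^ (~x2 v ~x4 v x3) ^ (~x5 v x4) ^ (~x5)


CNF with 6 clauses over 6 vars (64 assignments).
An assignment satisfies CNF iff every clause has >=1 true literal.
Check each row (bits = x1,x2,x3,x4,x5,x6; clause T/F shown):
  row 0 [000000]: clauses=TFTTTT -> 0
  row 1 [000001]: clauses=TFTTTT -> 0
  row 2 [000010]: clauses=TFTTFF -> 0
  row 3 [000011]: clauses=TFTTFF -> 0
  row 4 [000100]: clauses=FFTTTT -> 0
  (every remaining row is evaluated the same way; all 64 results are listed next)
Full result column, 8 rows per line (x1,x2,x3 fixed per line; x4,x5,x6 runs 000..111 left to right):
  rows 0-7 [x1,x2,x3=000]: 00000000  (ones: 0)
  rows 8-15 [x1,x2,x3=001]: 00000000  (ones: 0)
  rows 16-23 [x1,x2,x3=010]: 00000000  (ones: 0)
  rows 24-31 [x1,x2,x3=011]: 00000000  (ones: 0)
  rows 32-39 [x1,x2,x3=100]: 11000000  (ones: 2)
  rows 40-47 [x1,x2,x3=101]: 11000000  (ones: 2)
  rows 48-55 [x1,x2,x3=110]: 11000000  (ones: 2)
  rows 56-63 [x1,x2,x3=111]: 11000000  (ones: 2)
Satisfying assignments = 0+0+0+0+2+2+2+2 = 8

8


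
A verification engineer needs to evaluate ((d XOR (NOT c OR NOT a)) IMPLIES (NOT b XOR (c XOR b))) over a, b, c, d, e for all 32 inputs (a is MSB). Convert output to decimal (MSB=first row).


Formula: ((d XOR (NOT c OR NOT a)) IMPLIES (NOT b XOR (c XOR b))) over a, b, c, d, e (32 rows)
Evaluate each row (bits = a,b,c,d,e, MSB first):
  row 0 [00000]: ((0 XOR (NOT 0 OR NOT 0)) IMPLIES (NOT 0 XOR (0 XOR 0))) -> 1
  row 1 [00001]: ((0 XOR (NOT 0 OR NOT 0)) IMPLIES (NOT 0 XOR (0 XOR 0))) -> 1
  row 2 [00010]: ((1 XOR (NOT 0 OR NOT 0)) IMPLIES (NOT 0 XOR (0 XOR 0))) -> 1
  row 3 [00011]: ((1 XOR (NOT 0 OR NOT 0)) IMPLIES (NOT 0 XOR (0 XOR 0))) -> 1
  row 4 [00100]: ((0 XOR (NOT 1 OR NOT 0)) IMPLIES (NOT 0 XOR (1 XOR 0))) -> 0
  row 5 [00101]: ((0 XOR (NOT 1 OR NOT 0)) IMPLIES (NOT 0 XOR (1 XOR 0))) -> 0
  row 6 [00110]: ((1 XOR (NOT 1 OR NOT 0)) IMPLIES (NOT 0 XOR (1 XOR 0))) -> 1
  row 7 [00111]: ((1 XOR (NOT 1 OR NOT 0)) IMPLIES (NOT 0 XOR (1 XOR 0))) -> 1
  row 8 [01000]: ((0 XOR (NOT 0 OR NOT 0)) IMPLIES (NOT 1 XOR (0 XOR 1))) -> 1
  row 9 [01001]: ((0 XOR (NOT 0 OR NOT 0)) IMPLIES (NOT 1 XOR (0 XOR 1))) -> 1
  row 10 [01010]: ((1 XOR (NOT 0 OR NOT 0)) IMPLIES (NOT 1 XOR (0 XOR 1))) -> 1
  row 11 [01011]: ((1 XOR (NOT 0 OR NOT 0)) IMPLIES (NOT 1 XOR (0 XOR 1))) -> 1
  row 12 [01100]: ((0 XOR (NOT 1 OR NOT 0)) IMPLIES (NOT 1 XOR (1 XOR 1))) -> 0
  row 13 [01101]: ((0 XOR (NOT 1 OR NOT 0)) IMPLIES (NOT 1 XOR (1 XOR 1))) -> 0
  row 14 [01110]: ((1 XOR (NOT 1 OR NOT 0)) IMPLIES (NOT 1 XOR (1 XOR 1))) -> 1
  row 15 [01111]: ((1 XOR (NOT 1 OR NOT 0)) IMPLIES (NOT 1 XOR (1 XOR 1))) -> 1
  row 16 [10000]: ((0 XOR (NOT 0 OR NOT 1)) IMPLIES (NOT 0 XOR (0 XOR 0))) -> 1
  row 17 [10001]: ((0 XOR (NOT 0 OR NOT 1)) IMPLIES (NOT 0 XOR (0 XOR 0))) -> 1
  row 18 [10010]: ((1 XOR (NOT 0 OR NOT 1)) IMPLIES (NOT 0 XOR (0 XOR 0))) -> 1
  row 19 [10011]: ((1 XOR (NOT 0 OR NOT 1)) IMPLIES (NOT 0 XOR (0 XOR 0))) -> 1
  row 20 [10100]: ((0 XOR (NOT 1 OR NOT 1)) IMPLIES (NOT 0 XOR (1 XOR 0))) -> 1
  row 21 [10101]: ((0 XOR (NOT 1 OR NOT 1)) IMPLIES (NOT 0 XOR (1 XOR 0))) -> 1
  row 22 [10110]: ((1 XOR (NOT 1 OR NOT 1)) IMPLIES (NOT 0 XOR (1 XOR 0))) -> 0
  row 23 [10111]: ((1 XOR (NOT 1 OR NOT 1)) IMPLIES (NOT 0 XOR (1 XOR 0))) -> 0
  row 24 [11000]: ((0 XOR (NOT 0 OR NOT 1)) IMPLIES (NOT 1 XOR (0 XOR 1))) -> 1
  row 25 [11001]: ((0 XOR (NOT 0 OR NOT 1)) IMPLIES (NOT 1 XOR (0 XOR 1))) -> 1
  row 26 [11010]: ((1 XOR (NOT 0 OR NOT 1)) IMPLIES (NOT 1 XOR (0 XOR 1))) -> 1
  row 27 [11011]: ((1 XOR (NOT 0 OR NOT 1)) IMPLIES (NOT 1 XOR (0 XOR 1))) -> 1
  row 28 [11100]: ((0 XOR (NOT 1 OR NOT 1)) IMPLIES (NOT 1 XOR (1 XOR 1))) -> 1
  row 29 [11101]: ((0 XOR (NOT 1 OR NOT 1)) IMPLIES (NOT 1 XOR (1 XOR 1))) -> 1
  row 30 [11110]: ((1 XOR (NOT 1 OR NOT 1)) IMPLIES (NOT 1 XOR (1 XOR 1))) -> 0
  row 31 [11111]: ((1 XOR (NOT 1 OR NOT 1)) IMPLIES (NOT 1 XOR (1 XOR 1))) -> 0
Full result column, 4 rows per line (a,b,c fixed per line; d,e runs 00..11 left to right):
  rows 0-3 [a,b,c=000]: 1111  = hex F
  rows 4-7 [a,b,c=001]: 0011  = hex 3
  rows 8-11 [a,b,c=010]: 1111  = hex F
  rows 12-15 [a,b,c=011]: 0011  = hex 3
  rows 16-19 [a,b,c=100]: 1111  = hex F
  rows 20-23 [a,b,c=101]: 1100  = hex C
  rows 24-27 [a,b,c=110]: 1111  = hex F
  rows 28-31 [a,b,c=111]: 1100  = hex C
Output column (row 0 .. row 31) = 11110011111100111111110011111100
Output column grouped in 4s = 1111 0011 1111 0011 1111 1100 1111 1100 = 0xF3F3FCFC
Convert to decimal digit by digit (value = value*16 + digit):
  F -> 15
  15*16 + 3 = 243
  243*16 + 15 (F) = 3903
  3903*16 + 3 = 62451
  62451*16 + 15 (F) = 999231
  999231*16 + 12 (C) = 15987708
  15987708*16 + 15 (F) = 255803343
  255803343*16 + 12 (C) = 4092853500
Decimal = 4092853500

4092853500


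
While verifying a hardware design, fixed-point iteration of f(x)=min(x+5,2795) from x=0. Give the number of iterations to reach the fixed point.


Step 1: x=0, cap=2795, increment=5
Step 2: x grows by 5 each step until capped at 2795; fixed point is x=2795
Step 3: iterations = ceil(2795/5) = 559

559


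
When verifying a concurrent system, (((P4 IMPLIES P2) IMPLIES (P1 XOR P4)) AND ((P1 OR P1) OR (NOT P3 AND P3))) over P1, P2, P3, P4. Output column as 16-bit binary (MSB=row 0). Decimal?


Formula: (((P4 IMPLIES P2) IMPLIES (P1 XOR P4)) AND ((P1 OR P1) OR (NOT P3 AND P3))) over P1, P2, P3, P4 (16 rows)
Evaluate each row (bits = P1,P2,P3,P4, MSB first):
  row 0 [0000]: (((0 IMPLIES 0) IMPLIES (0 XOR 0)) AND ((0 OR 0) OR (NOT 0 AND 0))) -> 0
  row 1 [0001]: (((1 IMPLIES 0) IMPLIES (0 XOR 1)) AND ((0 OR 0) OR (NOT 0 AND 0))) -> 0
  row 2 [0010]: (((0 IMPLIES 0) IMPLIES (0 XOR 0)) AND ((0 OR 0) OR (NOT 1 AND 1))) -> 0
  row 3 [0011]: (((1 IMPLIES 0) IMPLIES (0 XOR 1)) AND ((0 OR 0) OR (NOT 1 AND 1))) -> 0
  row 4 [0100]: (((0 IMPLIES 1) IMPLIES (0 XOR 0)) AND ((0 OR 0) OR (NOT 0 AND 0))) -> 0
  row 5 [0101]: (((1 IMPLIES 1) IMPLIES (0 XOR 1)) AND ((0 OR 0) OR (NOT 0 AND 0))) -> 0
  row 6 [0110]: (((0 IMPLIES 1) IMPLIES (0 XOR 0)) AND ((0 OR 0) OR (NOT 1 AND 1))) -> 0
  row 7 [0111]: (((1 IMPLIES 1) IMPLIES (0 XOR 1)) AND ((0 OR 0) OR (NOT 1 AND 1))) -> 0
  row 8 [1000]: (((0 IMPLIES 0) IMPLIES (1 XOR 0)) AND ((1 OR 1) OR (NOT 0 AND 0))) -> 1
  row 9 [1001]: (((1 IMPLIES 0) IMPLIES (1 XOR 1)) AND ((1 OR 1) OR (NOT 0 AND 0))) -> 1
  row 10 [1010]: (((0 IMPLIES 0) IMPLIES (1 XOR 0)) AND ((1 OR 1) OR (NOT 1 AND 1))) -> 1
  row 11 [1011]: (((1 IMPLIES 0) IMPLIES (1 XOR 1)) AND ((1 OR 1) OR (NOT 1 AND 1))) -> 1
  row 12 [1100]: (((0 IMPLIES 1) IMPLIES (1 XOR 0)) AND ((1 OR 1) OR (NOT 0 AND 0))) -> 1
  row 13 [1101]: (((1 IMPLIES 1) IMPLIES (1 XOR 1)) AND ((1 OR 1) OR (NOT 0 AND 0))) -> 0
  row 14 [1110]: (((0 IMPLIES 1) IMPLIES (1 XOR 0)) AND ((1 OR 1) OR (NOT 1 AND 1))) -> 1
  row 15 [1111]: (((1 IMPLIES 1) IMPLIES (1 XOR 1)) AND ((1 OR 1) OR (NOT 1 AND 1))) -> 0
Full result column, 4 rows per line (P1,P2 fixed per line; P3,P4 runs 00..11 left to right):
  rows 0-3 [P1,P2=00]: 0000  = hex 0
  rows 4-7 [P1,P2=01]: 0000  = hex 0
  rows 8-11 [P1,P2=10]: 1111  = hex F
  rows 12-15 [P1,P2=11]: 1010  = hex A
Output column (row 0 .. row 15) = 0000000011111010
Output column grouped in 4s = 0000 0000 1111 1010 = 0x00FA
Convert to decimal digit by digit (value = value*16 + digit):
  0 -> 0
  0*16 + 0 = 0
  0*16 + 15 (F) = 15
  15*16 + 10 (A) = 250
Decimal = 250

250


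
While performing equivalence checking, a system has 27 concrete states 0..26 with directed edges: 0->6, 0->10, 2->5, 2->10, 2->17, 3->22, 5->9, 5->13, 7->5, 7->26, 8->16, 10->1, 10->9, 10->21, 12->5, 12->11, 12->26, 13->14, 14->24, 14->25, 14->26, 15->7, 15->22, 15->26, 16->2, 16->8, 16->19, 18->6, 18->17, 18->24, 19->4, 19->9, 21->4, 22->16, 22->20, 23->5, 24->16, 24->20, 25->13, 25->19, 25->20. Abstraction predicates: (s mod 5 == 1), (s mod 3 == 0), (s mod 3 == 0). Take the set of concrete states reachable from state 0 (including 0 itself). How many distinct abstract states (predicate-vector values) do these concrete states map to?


BFS from 0:
Concrete reachable: {0, 1, 4, 6, 9, 10, 21}
Abstract via predicates (s mod 5 == 1), (s mod 3 == 0), (s mod 3 == 0):
  (0,0,0) <- {4, 10}
  (0,1,1) <- {0, 9}
  (1,0,0) <- {1}
  (1,1,1) <- {6, 21}
Distinct abstract states = 4

4


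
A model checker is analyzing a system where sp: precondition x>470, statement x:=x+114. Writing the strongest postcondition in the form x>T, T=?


Formula: sp(P, x:=E) = exists old_x. (x = E[old_x/x]) AND P[old_x/x] (old_x is the value of x before the assignment; eliminate old_x by solving x = E[old_x/x] for old_x)
Step 1: Precondition P: x>470, i.e. old_x > 470
Step 2: Assignment gives x = old_x + 114, so old_x = x - 114
Step 3: Substitute into P: x - 114 > 470
Step 4: Simplify: x > 470+114 = 584

584


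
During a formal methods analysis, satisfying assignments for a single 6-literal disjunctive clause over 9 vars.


Step 1: Total=2^9=512
Step 2: Unsat when all 6 false: 2^3=8
Step 3: Sat=512-8=504

504


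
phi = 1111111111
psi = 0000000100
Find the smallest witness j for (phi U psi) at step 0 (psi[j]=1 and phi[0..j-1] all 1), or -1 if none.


(phi U psi) at 0: need smallest j with psi[j]=1 and phi[i]=1 for all i in [0,j).
Scan from step 0:
  step 0: phi=1, psi=0 -> continue
  step 1: phi=1, psi=0 -> continue
  step 2: phi=1, psi=0 -> continue
  step 3: phi=1, psi=0 -> continue
  step 7: psi=1 and phi held for [0,7) -> witness found
Witness step = 7

7


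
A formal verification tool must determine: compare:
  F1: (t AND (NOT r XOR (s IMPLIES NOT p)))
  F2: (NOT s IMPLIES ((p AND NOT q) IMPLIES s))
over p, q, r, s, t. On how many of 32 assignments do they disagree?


F1 = (t AND (NOT r XOR (s IMPLIES NOT p)))
F2 = (NOT s IMPLIES ((p AND NOT q) IMPLIES s))
Evaluate both on each of 32 rows (bits = p,q,r,s,t):
  row 0 [00000]: F1=0 F2=1 (differ) -> 1
  row 1 [00001]: F1=0 F2=1 (differ) -> 1
  row 2 [00010]: F1=0 F2=1 (differ) -> 1
  row 3 [00011]: F1=0 F2=1 (differ) -> 1
  row 4 [00100]: F1=0 F2=1 (differ) -> 1
  row 5 [00101]: F1=1 F2=1 -> 0
  row 6 [00110]: F1=0 F2=1 (differ) -> 1
  row 7 [00111]: F1=1 F2=1 -> 0
  row 8 [01000]: F1=0 F2=1 (differ) -> 1
  row 9 [01001]: F1=0 F2=1 (differ) -> 1
  row 10 [01010]: F1=0 F2=1 (differ) -> 1
  row 11 [01011]: F1=0 F2=1 (differ) -> 1
  row 12 [01100]: F1=0 F2=1 (differ) -> 1
  row 13 [01101]: F1=1 F2=1 -> 0
  row 14 [01110]: F1=0 F2=1 (differ) -> 1
  row 15 [01111]: F1=1 F2=1 -> 0
  row 16 [10000]: F1=0 F2=0 -> 0
  row 17 [10001]: F1=0 F2=0 -> 0
  row 18 [10010]: F1=0 F2=1 (differ) -> 1
  row 19 [10011]: F1=1 F2=1 -> 0
  row 20 [10100]: F1=0 F2=0 -> 0
  row 21 [10101]: F1=1 F2=0 (differ) -> 1
  row 22 [10110]: F1=0 F2=1 (differ) -> 1
  row 23 [10111]: F1=0 F2=1 (differ) -> 1
  row 24 [11000]: F1=0 F2=1 (differ) -> 1
  row 25 [11001]: F1=0 F2=1 (differ) -> 1
  row 26 [11010]: F1=0 F2=1 (differ) -> 1
  row 27 [11011]: F1=1 F2=1 -> 0
  row 28 [11100]: F1=0 F2=1 (differ) -> 1
  row 29 [11101]: F1=1 F2=1 -> 0
  row 30 [11110]: F1=0 F2=1 (differ) -> 1
  row 31 [11111]: F1=0 F2=1 (differ) -> 1
Full result column, 8 rows per line (p,q fixed per line; r,s,t runs 000..111 left to right):
  rows 0-7 [p,q=00]: 11111010  (ones: 6)
  rows 8-15 [p,q=01]: 11111010  (ones: 6)
  rows 16-23 [p,q=10]: 00100111  (ones: 4)
  rows 24-31 [p,q=11]: 11101011  (ones: 6)
Disagreements = 6+6+4+6 = 22

22


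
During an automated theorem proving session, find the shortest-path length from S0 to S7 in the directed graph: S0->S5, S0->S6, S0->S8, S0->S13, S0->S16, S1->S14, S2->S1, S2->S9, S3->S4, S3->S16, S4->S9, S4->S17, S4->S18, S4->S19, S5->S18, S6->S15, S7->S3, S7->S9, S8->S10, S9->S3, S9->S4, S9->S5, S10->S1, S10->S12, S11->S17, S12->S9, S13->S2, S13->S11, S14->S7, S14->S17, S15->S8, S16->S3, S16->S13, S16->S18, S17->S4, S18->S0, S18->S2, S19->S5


BFS layer-by-layer from S0:
  dist 0: {S0}
  dist 1: {S5, S6, S8, S13, S16}
  dist 2: {S2, S3, S10, S11, S15, S18}
  dist 3: {S1, S4, S9, S12, S17}
  dist 4: {S14, S19}
  dist 5: {S7}
  -> S7 reached at distance 5
Shortest path length = 5

5


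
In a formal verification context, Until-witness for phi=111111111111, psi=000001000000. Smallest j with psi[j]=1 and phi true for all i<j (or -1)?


(phi U psi) at 0: need smallest j with psi[j]=1 and phi[i]=1 for all i in [0,j).
Scan from step 0:
  step 0: phi=1, psi=0 -> continue
  step 1: phi=1, psi=0 -> continue
  step 2: phi=1, psi=0 -> continue
  step 3: phi=1, psi=0 -> continue
  step 5: psi=1 and phi held for [0,5) -> witness found
Witness step = 5

5


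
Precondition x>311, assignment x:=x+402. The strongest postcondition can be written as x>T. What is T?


Formula: sp(P, x:=E) = exists old_x. (x = E[old_x/x]) AND P[old_x/x] (old_x is the value of x before the assignment; eliminate old_x by solving x = E[old_x/x] for old_x)
Step 1: Precondition P: x>311, i.e. old_x > 311
Step 2: Assignment gives x = old_x + 402, so old_x = x - 402
Step 3: Substitute into P: x - 402 > 311
Step 4: Simplify: x > 311+402 = 713

713


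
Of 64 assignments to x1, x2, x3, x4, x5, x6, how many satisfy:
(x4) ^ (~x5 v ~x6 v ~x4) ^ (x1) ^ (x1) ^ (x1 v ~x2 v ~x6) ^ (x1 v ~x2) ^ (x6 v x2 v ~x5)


CNF with 7 clauses over 6 vars (64 assignments).
An assignment satisfies CNF iff every clause has >=1 true literal.
Check each row (bits = x1,x2,x3,x4,x5,x6; clause T/F shown):
  row 0 [000000]: clauses=FTFFTTT -> 0
  row 1 [000001]: clauses=FTFFTTT -> 0
  row 2 [000010]: clauses=FTFFTTF -> 0
  row 3 [000011]: clauses=FTFFTTT -> 0
  row 4 [000100]: clauses=TTFFTTT -> 0
  (every remaining row is evaluated the same way; all 64 results are listed next)
Full result column, 8 rows per line (x1,x2,x3 fixed per line; x4,x5,x6 runs 000..111 left to right):
  rows 0-7 [x1,x2,x3=000]: 00000000  (ones: 0)
  rows 8-15 [x1,x2,x3=001]: 00000000  (ones: 0)
  rows 16-23 [x1,x2,x3=010]: 00000000  (ones: 0)
  rows 24-31 [x1,x2,x3=011]: 00000000  (ones: 0)
  rows 32-39 [x1,x2,x3=100]: 00001100  (ones: 2)
  rows 40-47 [x1,x2,x3=101]: 00001100  (ones: 2)
  rows 48-55 [x1,x2,x3=110]: 00001110  (ones: 3)
  rows 56-63 [x1,x2,x3=111]: 00001110  (ones: 3)
Satisfying assignments = 0+0+0+0+2+2+3+3 = 10

10


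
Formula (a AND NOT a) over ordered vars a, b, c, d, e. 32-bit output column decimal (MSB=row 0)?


Formula: (a AND NOT a) over a, b, c, d, e (32 rows)
Evaluate each row (bits = a,b,c,d,e, MSB first):
  row 0 [00000]: (0 AND NOT 0) -> 0
  row 1 [00001]: (0 AND NOT 0) -> 0
  row 2 [00010]: (0 AND NOT 0) -> 0
  row 3 [00011]: (0 AND NOT 0) -> 0
  row 4 [00100]: (0 AND NOT 0) -> 0
  row 5 [00101]: (0 AND NOT 0) -> 0
  row 6 [00110]: (0 AND NOT 0) -> 0
  row 7 [00111]: (0 AND NOT 0) -> 0
  row 8 [01000]: (0 AND NOT 0) -> 0
  row 9 [01001]: (0 AND NOT 0) -> 0
  row 10 [01010]: (0 AND NOT 0) -> 0
  row 11 [01011]: (0 AND NOT 0) -> 0
  row 12 [01100]: (0 AND NOT 0) -> 0
  row 13 [01101]: (0 AND NOT 0) -> 0
  row 14 [01110]: (0 AND NOT 0) -> 0
  row 15 [01111]: (0 AND NOT 0) -> 0
  row 16 [10000]: (1 AND NOT 1) -> 0
  row 17 [10001]: (1 AND NOT 1) -> 0
  row 18 [10010]: (1 AND NOT 1) -> 0
  row 19 [10011]: (1 AND NOT 1) -> 0
  row 20 [10100]: (1 AND NOT 1) -> 0
  row 21 [10101]: (1 AND NOT 1) -> 0
  row 22 [10110]: (1 AND NOT 1) -> 0
  row 23 [10111]: (1 AND NOT 1) -> 0
  row 24 [11000]: (1 AND NOT 1) -> 0
  row 25 [11001]: (1 AND NOT 1) -> 0
  row 26 [11010]: (1 AND NOT 1) -> 0
  row 27 [11011]: (1 AND NOT 1) -> 0
  row 28 [11100]: (1 AND NOT 1) -> 0
  row 29 [11101]: (1 AND NOT 1) -> 0
  row 30 [11110]: (1 AND NOT 1) -> 0
  row 31 [11111]: (1 AND NOT 1) -> 0
Full result column, 4 rows per line (a,b,c fixed per line; d,e runs 00..11 left to right):
  rows 0-3 [a,b,c=000]: 0000  = hex 0
  rows 4-7 [a,b,c=001]: 0000  = hex 0
  rows 8-11 [a,b,c=010]: 0000  = hex 0
  rows 12-15 [a,b,c=011]: 0000  = hex 0
  rows 16-19 [a,b,c=100]: 0000  = hex 0
  rows 20-23 [a,b,c=101]: 0000  = hex 0
  rows 24-27 [a,b,c=110]: 0000  = hex 0
  rows 28-31 [a,b,c=111]: 0000  = hex 0
Output column (row 0 .. row 31) = 00000000000000000000000000000000
Output column grouped in 4s = 0000 0000 0000 0000 0000 0000 0000 0000 = 0x00000000
Convert to decimal digit by digit (value = value*16 + digit):
  0 -> 0
  0*16 + 0 = 0
  0*16 + 0 = 0
  0*16 + 0 = 0
  0*16 + 0 = 0
  0*16 + 0 = 0
  0*16 + 0 = 0
  0*16 + 0 = 0
Decimal = 0

0


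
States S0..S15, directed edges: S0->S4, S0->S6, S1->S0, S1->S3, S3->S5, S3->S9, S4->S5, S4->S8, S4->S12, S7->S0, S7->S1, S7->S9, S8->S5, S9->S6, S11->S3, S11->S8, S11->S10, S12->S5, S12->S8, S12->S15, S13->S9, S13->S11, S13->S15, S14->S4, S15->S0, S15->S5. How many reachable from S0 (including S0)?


BFS from S0:
  layer 0: {S0}
  layer 1: {S4, S6}
  layer 2: {S5, S8, S12}
  layer 3: {S15}
Reachable set: {S0, S4, S5, S6, S8, S12, S15}
Count = 7

7


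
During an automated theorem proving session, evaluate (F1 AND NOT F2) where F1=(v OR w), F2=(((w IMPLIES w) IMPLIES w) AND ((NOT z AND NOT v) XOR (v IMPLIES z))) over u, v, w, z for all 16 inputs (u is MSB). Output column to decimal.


F1 = (v OR w)
F2 = (((w IMPLIES w) IMPLIES w) AND ((NOT z AND NOT v) XOR (v IMPLIES z)))
Counterexample to F1=>F2 is where F1=1 and F2=0.
Evaluate each row (bits = u,v,w,z, MSB first):
  row 0 [0000]: F1=0 F2=0 -> F1&~F2 -> 0
  row 1 [0001]: F1=0 F2=0 -> F1&~F2 -> 0
  row 2 [0010]: F1=1 F2=0 -> F1&~F2 -> 1
  row 3 [0011]: F1=1 F2=1 -> F1&~F2 -> 0
  row 4 [0100]: F1=1 F2=0 -> F1&~F2 -> 1
  row 5 [0101]: F1=1 F2=0 -> F1&~F2 -> 1
  row 6 [0110]: F1=1 F2=0 -> F1&~F2 -> 1
  row 7 [0111]: F1=1 F2=1 -> F1&~F2 -> 0
  row 8 [1000]: F1=0 F2=0 -> F1&~F2 -> 0
  row 9 [1001]: F1=0 F2=0 -> F1&~F2 -> 0
  row 10 [1010]: F1=1 F2=0 -> F1&~F2 -> 1
  row 11 [1011]: F1=1 F2=1 -> F1&~F2 -> 0
  row 12 [1100]: F1=1 F2=0 -> F1&~F2 -> 1
  row 13 [1101]: F1=1 F2=0 -> F1&~F2 -> 1
  row 14 [1110]: F1=1 F2=0 -> F1&~F2 -> 1
  row 15 [1111]: F1=1 F2=1 -> F1&~F2 -> 0
Full result column, 4 rows per line (u,v fixed per line; w,z runs 00..11 left to right):
  rows 0-3 [u,v=00]: 0010  = hex 2
  rows 4-7 [u,v=01]: 1110  = hex E
  rows 8-11 [u,v=10]: 0010  = hex 2
  rows 12-15 [u,v=11]: 1110  = hex E
Counterexample vector (row 0 .. row 15) = 0010111000101110
Output column grouped in 4s = 0010 1110 0010 1110 = 0x2E2E
Convert to decimal digit by digit (value = value*16 + digit):
  2 -> 2
  2*16 + 14 (E) = 46
  46*16 + 2 = 738
  738*16 + 14 (E) = 11822
Decimal = 11822

11822


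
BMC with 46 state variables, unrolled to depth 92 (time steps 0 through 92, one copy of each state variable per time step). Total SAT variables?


BMC unrolls to depth k, creating one copy of each state var for steps 0..k.
Step count = 92 + 1 = 93 (steps 0 through 92)
Vars per step = 46
Total = 46 * 93 = 4278

4278


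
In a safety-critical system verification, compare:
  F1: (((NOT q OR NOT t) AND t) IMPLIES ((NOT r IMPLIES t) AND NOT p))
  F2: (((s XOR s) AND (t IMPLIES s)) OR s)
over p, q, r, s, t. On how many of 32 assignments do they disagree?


F1 = (((NOT q OR NOT t) AND t) IMPLIES ((NOT r IMPLIES t) AND NOT p))
F2 = (((s XOR s) AND (t IMPLIES s)) OR s)
Evaluate both on each of 32 rows (bits = p,q,r,s,t):
  row 0 [00000]: F1=1 F2=0 (differ) -> 1
  row 1 [00001]: F1=1 F2=0 (differ) -> 1
  row 2 [00010]: F1=1 F2=1 -> 0
  row 3 [00011]: F1=1 F2=1 -> 0
  row 4 [00100]: F1=1 F2=0 (differ) -> 1
  row 5 [00101]: F1=1 F2=0 (differ) -> 1
  row 6 [00110]: F1=1 F2=1 -> 0
  row 7 [00111]: F1=1 F2=1 -> 0
  row 8 [01000]: F1=1 F2=0 (differ) -> 1
  row 9 [01001]: F1=1 F2=0 (differ) -> 1
  row 10 [01010]: F1=1 F2=1 -> 0
  row 11 [01011]: F1=1 F2=1 -> 0
  row 12 [01100]: F1=1 F2=0 (differ) -> 1
  row 13 [01101]: F1=1 F2=0 (differ) -> 1
  row 14 [01110]: F1=1 F2=1 -> 0
  row 15 [01111]: F1=1 F2=1 -> 0
  row 16 [10000]: F1=1 F2=0 (differ) -> 1
  row 17 [10001]: F1=0 F2=0 -> 0
  row 18 [10010]: F1=1 F2=1 -> 0
  row 19 [10011]: F1=0 F2=1 (differ) -> 1
  row 20 [10100]: F1=1 F2=0 (differ) -> 1
  row 21 [10101]: F1=0 F2=0 -> 0
  row 22 [10110]: F1=1 F2=1 -> 0
  row 23 [10111]: F1=0 F2=1 (differ) -> 1
  row 24 [11000]: F1=1 F2=0 (differ) -> 1
  row 25 [11001]: F1=1 F2=0 (differ) -> 1
  row 26 [11010]: F1=1 F2=1 -> 0
  row 27 [11011]: F1=1 F2=1 -> 0
  row 28 [11100]: F1=1 F2=0 (differ) -> 1
  row 29 [11101]: F1=1 F2=0 (differ) -> 1
  row 30 [11110]: F1=1 F2=1 -> 0
  row 31 [11111]: F1=1 F2=1 -> 0
Full result column, 8 rows per line (p,q fixed per line; r,s,t runs 000..111 left to right):
  rows 0-7 [p,q=00]: 11001100  (ones: 4)
  rows 8-15 [p,q=01]: 11001100  (ones: 4)
  rows 16-23 [p,q=10]: 10011001  (ones: 4)
  rows 24-31 [p,q=11]: 11001100  (ones: 4)
Disagreements = 4+4+4+4 = 16

16


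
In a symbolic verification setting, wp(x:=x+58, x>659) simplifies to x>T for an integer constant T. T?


Formula: wp(x:=E, P) = P[E/x] (substitute E for x in postcondition)
Step 1: Postcondition: x>659
Step 2: Substitute x+58 for x: x+58>659
Step 3: Solve for x: x > 659-58 = 601

601


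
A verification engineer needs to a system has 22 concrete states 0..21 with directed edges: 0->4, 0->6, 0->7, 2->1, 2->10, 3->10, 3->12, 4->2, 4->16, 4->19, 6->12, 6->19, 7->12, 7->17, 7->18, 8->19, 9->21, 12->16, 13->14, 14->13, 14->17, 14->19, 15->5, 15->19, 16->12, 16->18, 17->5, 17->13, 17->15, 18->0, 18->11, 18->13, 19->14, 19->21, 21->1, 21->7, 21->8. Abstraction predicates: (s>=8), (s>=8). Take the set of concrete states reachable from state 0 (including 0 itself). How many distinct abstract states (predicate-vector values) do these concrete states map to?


BFS from 0:
Concrete reachable: {0, 1, 2, 4, 5, 6, 7, 8, 10, 11, 12, 13, 14, 15, 16, 17, 18, 19, 21}
Abstract via predicates (s>=8), (s>=8):
  (0,0) <- {0, 1, 2, 4, 5, 6, 7}
  (1,1) <- {8, 10, 11, 12, 13, 14, 15, 16, 17, 18, 19, 21}
Distinct abstract states = 2

2


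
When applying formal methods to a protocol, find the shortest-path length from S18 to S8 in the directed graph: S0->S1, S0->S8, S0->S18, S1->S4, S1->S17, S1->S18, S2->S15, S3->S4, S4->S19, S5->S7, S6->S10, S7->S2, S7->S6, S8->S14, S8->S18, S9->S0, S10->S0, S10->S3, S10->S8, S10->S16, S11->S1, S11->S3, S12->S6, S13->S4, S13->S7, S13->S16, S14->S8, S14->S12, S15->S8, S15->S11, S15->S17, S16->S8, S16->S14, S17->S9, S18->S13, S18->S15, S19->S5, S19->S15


BFS layer-by-layer from S18:
  dist 0: {S18}
  dist 1: {S13, S15}
  dist 2: {S4, S7, S8, S11, S16, S17}
  -> S8 reached at distance 2
Shortest path length = 2

2


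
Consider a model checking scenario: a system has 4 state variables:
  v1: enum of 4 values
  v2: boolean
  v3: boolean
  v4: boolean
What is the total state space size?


State space = product of domain sizes of all variables.
Domain sizes:
  v1 (enum of 4 values): 4
  v2 (boolean): 2
  v3 (boolean): 2
  v4 (boolean): 2
Product = 4 * 2 * 2 * 2 = 32

32


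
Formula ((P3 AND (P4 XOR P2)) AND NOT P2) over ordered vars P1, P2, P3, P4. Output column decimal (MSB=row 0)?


Formula: ((P3 AND (P4 XOR P2)) AND NOT P2) over P1, P2, P3, P4 (16 rows)
Evaluate each row (bits = P1,P2,P3,P4, MSB first):
  row 0 [0000]: ((0 AND (0 XOR 0)) AND NOT 0) -> 0
  row 1 [0001]: ((0 AND (1 XOR 0)) AND NOT 0) -> 0
  row 2 [0010]: ((1 AND (0 XOR 0)) AND NOT 0) -> 0
  row 3 [0011]: ((1 AND (1 XOR 0)) AND NOT 0) -> 1
  row 4 [0100]: ((0 AND (0 XOR 1)) AND NOT 1) -> 0
  row 5 [0101]: ((0 AND (1 XOR 1)) AND NOT 1) -> 0
  row 6 [0110]: ((1 AND (0 XOR 1)) AND NOT 1) -> 0
  row 7 [0111]: ((1 AND (1 XOR 1)) AND NOT 1) -> 0
  row 8 [1000]: ((0 AND (0 XOR 0)) AND NOT 0) -> 0
  row 9 [1001]: ((0 AND (1 XOR 0)) AND NOT 0) -> 0
  row 10 [1010]: ((1 AND (0 XOR 0)) AND NOT 0) -> 0
  row 11 [1011]: ((1 AND (1 XOR 0)) AND NOT 0) -> 1
  row 12 [1100]: ((0 AND (0 XOR 1)) AND NOT 1) -> 0
  row 13 [1101]: ((0 AND (1 XOR 1)) AND NOT 1) -> 0
  row 14 [1110]: ((1 AND (0 XOR 1)) AND NOT 1) -> 0
  row 15 [1111]: ((1 AND (1 XOR 1)) AND NOT 1) -> 0
Full result column, 4 rows per line (P1,P2 fixed per line; P3,P4 runs 00..11 left to right):
  rows 0-3 [P1,P2=00]: 0001  = hex 1
  rows 4-7 [P1,P2=01]: 0000  = hex 0
  rows 8-11 [P1,P2=10]: 0001  = hex 1
  rows 12-15 [P1,P2=11]: 0000  = hex 0
Output column (row 0 .. row 15) = 0001000000010000
Output column grouped in 4s = 0001 0000 0001 0000 = 0x1010
Convert to decimal digit by digit (value = value*16 + digit):
  1 -> 1
  1*16 + 0 = 16
  16*16 + 1 = 257
  257*16 + 0 = 4112
Decimal = 4112

4112


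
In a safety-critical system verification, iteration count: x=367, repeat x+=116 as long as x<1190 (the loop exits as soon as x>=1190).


Step 1: x goes from 367 toward 1190 by 116; the body runs while x<1190, so iterations = ceil((bound-start)/step)
Step 2: Distance=823
Step 3: ceil(823/116)=8

8


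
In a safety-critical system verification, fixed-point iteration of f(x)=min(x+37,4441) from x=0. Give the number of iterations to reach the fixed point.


Step 1: x=0, cap=4441, increment=37
Step 2: x grows by 37 each step until capped at 4441; fixed point is x=4441
Step 3: iterations = ceil(4441/37) = 121

121


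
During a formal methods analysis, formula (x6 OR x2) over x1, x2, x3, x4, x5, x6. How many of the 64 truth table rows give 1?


Formula: (x6 OR x2) over 6 vars (64 rows)
Evaluate each row (x1, x2, x3, x4, x5, x6 as bits, MSB first):
  row 0 [000000]: (0 OR 0) -> 0
  row 1 [000001]: (1 OR 0) -> 1
  row 2 [000010]: (0 OR 0) -> 0
  row 3 [000011]: (1 OR 0) -> 1
  row 4 [000100]: (0 OR 0) -> 0
  (every remaining row is evaluated the same way; all 64 results are listed next)
Full result column, 8 rows per line (x1,x2,x3 fixed per line; x4,x5,x6 runs 000..111 left to right):
  rows 0-7 [x1,x2,x3=000]: 01010101  (ones: 4)
  rows 8-15 [x1,x2,x3=001]: 01010101  (ones: 4)
  rows 16-23 [x1,x2,x3=010]: 11111111  (ones: 8)
  rows 24-31 [x1,x2,x3=011]: 11111111  (ones: 8)
  rows 32-39 [x1,x2,x3=100]: 01010101  (ones: 4)
  rows 40-47 [x1,x2,x3=101]: 01010101  (ones: 4)
  rows 48-55 [x1,x2,x3=110]: 11111111  (ones: 8)
  rows 56-63 [x1,x2,x3=111]: 11111111  (ones: 8)
Count of 1-rows = 4+4+8+8+4+4+8+8 = 48

48


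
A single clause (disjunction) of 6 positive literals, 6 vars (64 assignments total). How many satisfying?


Step 1: Total=2^6=64
Step 2: Unsat when all 6 false: 2^0=1
Step 3: Sat=64-1=63

63


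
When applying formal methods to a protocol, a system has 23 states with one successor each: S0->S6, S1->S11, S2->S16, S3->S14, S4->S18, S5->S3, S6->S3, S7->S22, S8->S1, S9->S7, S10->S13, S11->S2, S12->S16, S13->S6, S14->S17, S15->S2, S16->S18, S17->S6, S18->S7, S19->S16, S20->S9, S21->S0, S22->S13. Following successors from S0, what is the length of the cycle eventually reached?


Trace from S0 until a state repeats:
  S0 -> S6 -> S3 -> S14 -> S17 -> S6
S6 first seen at step 1, revisited at step 5.
Cycle length = 5 - 1 = 4

4


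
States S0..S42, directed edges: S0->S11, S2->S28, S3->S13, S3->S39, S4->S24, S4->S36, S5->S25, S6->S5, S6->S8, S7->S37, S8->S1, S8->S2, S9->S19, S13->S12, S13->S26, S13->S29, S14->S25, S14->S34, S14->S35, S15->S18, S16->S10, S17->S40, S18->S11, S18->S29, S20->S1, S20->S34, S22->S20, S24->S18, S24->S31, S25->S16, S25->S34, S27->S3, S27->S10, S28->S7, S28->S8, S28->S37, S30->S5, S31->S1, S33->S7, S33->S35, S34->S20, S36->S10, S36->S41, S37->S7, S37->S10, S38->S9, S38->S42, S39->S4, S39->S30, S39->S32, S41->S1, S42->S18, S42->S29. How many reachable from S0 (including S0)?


BFS from S0:
  layer 0: {S0}
  layer 1: {S11}
Reachable set: {S0, S11}
Count = 2

2


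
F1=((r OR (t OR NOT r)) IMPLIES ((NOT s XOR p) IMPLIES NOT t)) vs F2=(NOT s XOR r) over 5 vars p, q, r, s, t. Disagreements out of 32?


F1 = ((r OR (t OR NOT r)) IMPLIES ((NOT s XOR p) IMPLIES NOT t))
F2 = (NOT s XOR r)
Evaluate both on each of 32 rows (bits = p,q,r,s,t):
  row 0 [00000]: F1=1 F2=1 -> 0
  row 1 [00001]: F1=0 F2=1 (differ) -> 1
  row 2 [00010]: F1=1 F2=0 (differ) -> 1
  row 3 [00011]: F1=1 F2=0 (differ) -> 1
  row 4 [00100]: F1=1 F2=0 (differ) -> 1
  row 5 [00101]: F1=0 F2=0 -> 0
  row 6 [00110]: F1=1 F2=1 -> 0
  row 7 [00111]: F1=1 F2=1 -> 0
  row 8 [01000]: F1=1 F2=1 -> 0
  row 9 [01001]: F1=0 F2=1 (differ) -> 1
  row 10 [01010]: F1=1 F2=0 (differ) -> 1
  row 11 [01011]: F1=1 F2=0 (differ) -> 1
  row 12 [01100]: F1=1 F2=0 (differ) -> 1
  row 13 [01101]: F1=0 F2=0 -> 0
  row 14 [01110]: F1=1 F2=1 -> 0
  row 15 [01111]: F1=1 F2=1 -> 0
  row 16 [10000]: F1=1 F2=1 -> 0
  row 17 [10001]: F1=1 F2=1 -> 0
  row 18 [10010]: F1=1 F2=0 (differ) -> 1
  row 19 [10011]: F1=0 F2=0 -> 0
  row 20 [10100]: F1=1 F2=0 (differ) -> 1
  row 21 [10101]: F1=1 F2=0 (differ) -> 1
  row 22 [10110]: F1=1 F2=1 -> 0
  row 23 [10111]: F1=0 F2=1 (differ) -> 1
  row 24 [11000]: F1=1 F2=1 -> 0
  row 25 [11001]: F1=1 F2=1 -> 0
  row 26 [11010]: F1=1 F2=0 (differ) -> 1
  row 27 [11011]: F1=0 F2=0 -> 0
  row 28 [11100]: F1=1 F2=0 (differ) -> 1
  row 29 [11101]: F1=1 F2=0 (differ) -> 1
  row 30 [11110]: F1=1 F2=1 -> 0
  row 31 [11111]: F1=0 F2=1 (differ) -> 1
Full result column, 8 rows per line (p,q fixed per line; r,s,t runs 000..111 left to right):
  rows 0-7 [p,q=00]: 01111000  (ones: 4)
  rows 8-15 [p,q=01]: 01111000  (ones: 4)
  rows 16-23 [p,q=10]: 00101101  (ones: 4)
  rows 24-31 [p,q=11]: 00101101  (ones: 4)
Disagreements = 4+4+4+4 = 16

16


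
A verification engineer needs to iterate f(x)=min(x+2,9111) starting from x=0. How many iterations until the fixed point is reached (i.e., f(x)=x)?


Step 1: x=0, cap=9111, increment=2
Step 2: x grows by 2 each step until capped at 9111; fixed point is x=9111
Step 3: iterations = ceil(9111/2) = 4556

4556


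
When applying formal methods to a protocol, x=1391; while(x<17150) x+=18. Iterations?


Step 1: x goes from 1391 toward 17150 by 18; the body runs while x<17150, so iterations = ceil((bound-start)/step)
Step 2: Distance=15759
Step 3: ceil(15759/18)=876

876


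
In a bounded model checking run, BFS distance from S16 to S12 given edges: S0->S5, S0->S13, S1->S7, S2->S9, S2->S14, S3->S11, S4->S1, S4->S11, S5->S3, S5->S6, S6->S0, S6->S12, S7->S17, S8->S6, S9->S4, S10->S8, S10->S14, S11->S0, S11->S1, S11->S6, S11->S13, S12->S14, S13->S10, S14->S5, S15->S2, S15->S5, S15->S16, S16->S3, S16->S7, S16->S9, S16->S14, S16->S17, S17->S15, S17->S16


BFS layer-by-layer from S16:
  dist 0: {S16}
  dist 1: {S3, S7, S9, S14, S17}
  dist 2: {S4, S5, S11, S15}
  dist 3: {S0, S1, S2, S6, S13}
  dist 4: {S10, S12}
  -> S12 reached at distance 4
Shortest path length = 4

4


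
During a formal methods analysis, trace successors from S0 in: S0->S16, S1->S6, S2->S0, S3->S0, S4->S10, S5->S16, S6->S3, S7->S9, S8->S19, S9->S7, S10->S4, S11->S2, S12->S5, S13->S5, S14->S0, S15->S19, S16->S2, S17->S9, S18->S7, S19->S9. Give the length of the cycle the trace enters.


Trace from S0 until a state repeats:
  S0 -> S16 -> S2 -> S0
S0 first seen at step 0, revisited at step 3.
Cycle length = 3 - 0 = 3

3


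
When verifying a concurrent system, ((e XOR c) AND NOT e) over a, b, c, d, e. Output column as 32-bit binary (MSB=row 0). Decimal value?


Formula: ((e XOR c) AND NOT e) over a, b, c, d, e (32 rows)
Evaluate each row (bits = a,b,c,d,e, MSB first):
  row 0 [00000]: ((0 XOR 0) AND NOT 0) -> 0
  row 1 [00001]: ((1 XOR 0) AND NOT 1) -> 0
  row 2 [00010]: ((0 XOR 0) AND NOT 0) -> 0
  row 3 [00011]: ((1 XOR 0) AND NOT 1) -> 0
  row 4 [00100]: ((0 XOR 1) AND NOT 0) -> 1
  row 5 [00101]: ((1 XOR 1) AND NOT 1) -> 0
  row 6 [00110]: ((0 XOR 1) AND NOT 0) -> 1
  row 7 [00111]: ((1 XOR 1) AND NOT 1) -> 0
  row 8 [01000]: ((0 XOR 0) AND NOT 0) -> 0
  row 9 [01001]: ((1 XOR 0) AND NOT 1) -> 0
  row 10 [01010]: ((0 XOR 0) AND NOT 0) -> 0
  row 11 [01011]: ((1 XOR 0) AND NOT 1) -> 0
  row 12 [01100]: ((0 XOR 1) AND NOT 0) -> 1
  row 13 [01101]: ((1 XOR 1) AND NOT 1) -> 0
  row 14 [01110]: ((0 XOR 1) AND NOT 0) -> 1
  row 15 [01111]: ((1 XOR 1) AND NOT 1) -> 0
  row 16 [10000]: ((0 XOR 0) AND NOT 0) -> 0
  row 17 [10001]: ((1 XOR 0) AND NOT 1) -> 0
  row 18 [10010]: ((0 XOR 0) AND NOT 0) -> 0
  row 19 [10011]: ((1 XOR 0) AND NOT 1) -> 0
  row 20 [10100]: ((0 XOR 1) AND NOT 0) -> 1
  row 21 [10101]: ((1 XOR 1) AND NOT 1) -> 0
  row 22 [10110]: ((0 XOR 1) AND NOT 0) -> 1
  row 23 [10111]: ((1 XOR 1) AND NOT 1) -> 0
  row 24 [11000]: ((0 XOR 0) AND NOT 0) -> 0
  row 25 [11001]: ((1 XOR 0) AND NOT 1) -> 0
  row 26 [11010]: ((0 XOR 0) AND NOT 0) -> 0
  row 27 [11011]: ((1 XOR 0) AND NOT 1) -> 0
  row 28 [11100]: ((0 XOR 1) AND NOT 0) -> 1
  row 29 [11101]: ((1 XOR 1) AND NOT 1) -> 0
  row 30 [11110]: ((0 XOR 1) AND NOT 0) -> 1
  row 31 [11111]: ((1 XOR 1) AND NOT 1) -> 0
Full result column, 4 rows per line (a,b,c fixed per line; d,e runs 00..11 left to right):
  rows 0-3 [a,b,c=000]: 0000  = hex 0
  rows 4-7 [a,b,c=001]: 1010  = hex A
  rows 8-11 [a,b,c=010]: 0000  = hex 0
  rows 12-15 [a,b,c=011]: 1010  = hex A
  rows 16-19 [a,b,c=100]: 0000  = hex 0
  rows 20-23 [a,b,c=101]: 1010  = hex A
  rows 24-27 [a,b,c=110]: 0000  = hex 0
  rows 28-31 [a,b,c=111]: 1010  = hex A
Output column (row 0 .. row 31) = 00001010000010100000101000001010
Output column grouped in 4s = 0000 1010 0000 1010 0000 1010 0000 1010 = 0x0A0A0A0A
Convert to decimal digit by digit (value = value*16 + digit):
  0 -> 0
  0*16 + 10 (A) = 10
  10*16 + 0 = 160
  160*16 + 10 (A) = 2570
  2570*16 + 0 = 41120
  41120*16 + 10 (A) = 657930
  657930*16 + 0 = 10526880
  10526880*16 + 10 (A) = 168430090
Decimal = 168430090

168430090


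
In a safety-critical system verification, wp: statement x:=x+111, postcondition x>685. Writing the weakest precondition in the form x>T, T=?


Formula: wp(x:=E, P) = P[E/x] (substitute E for x in postcondition)
Step 1: Postcondition: x>685
Step 2: Substitute x+111 for x: x+111>685
Step 3: Solve for x: x > 685-111 = 574

574


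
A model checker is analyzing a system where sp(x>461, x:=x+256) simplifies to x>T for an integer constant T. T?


Formula: sp(P, x:=E) = exists old_x. (x = E[old_x/x]) AND P[old_x/x] (old_x is the value of x before the assignment; eliminate old_x by solving x = E[old_x/x] for old_x)
Step 1: Precondition P: x>461, i.e. old_x > 461
Step 2: Assignment gives x = old_x + 256, so old_x = x - 256
Step 3: Substitute into P: x - 256 > 461
Step 4: Simplify: x > 461+256 = 717

717


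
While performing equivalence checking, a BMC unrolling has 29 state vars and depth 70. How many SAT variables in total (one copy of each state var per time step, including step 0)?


BMC unrolls to depth k, creating one copy of each state var for steps 0..k.
Step count = 70 + 1 = 71 (steps 0 through 70)
Vars per step = 29
Total = 29 * 71 = 2059

2059
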